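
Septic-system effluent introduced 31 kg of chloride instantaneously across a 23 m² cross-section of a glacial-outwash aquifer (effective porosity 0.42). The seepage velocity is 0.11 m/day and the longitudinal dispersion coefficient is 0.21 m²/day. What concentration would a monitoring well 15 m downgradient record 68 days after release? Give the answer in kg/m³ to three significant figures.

0.0890 kg/m³

For an instantaneous plane source, C(x,t) = M/(n_e·A·√(4πDt)) · exp(−(x−vt)²/(4Dt)), with n_e·A the pore (flow) area.
Plume center vt = 0.11 × 68 = 7.48 m, so the well at 15 m is 7.52 m downgradient of the peak.
√(4πDt) = 13.40 m, giving peak height M/(n_e·A·√(4πDt)) = 31/(0.42 × 23 × 13.40) = 0.2395 kg/m³.
(x−vt)²/(4Dt) = (7.52)²/(4 × 0.21 × 68) = 0.9900; exp(−0.9900) = 0.3716.
C = 0.2395 × 0.3716 = 0.0890 kg/m³.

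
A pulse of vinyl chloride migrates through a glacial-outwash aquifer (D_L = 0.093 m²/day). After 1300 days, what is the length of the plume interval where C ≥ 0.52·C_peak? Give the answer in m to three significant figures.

35.6 m

The plume is Gaussian with σ = √(2Dt) = √(2 × 0.093 × 1300) = 15.55 m.
C/C_peak = exp(−Δx²/(2σ²)) = 0.52 ⇒ Δx = σ·√(−2 ln 0.52) = 15.55 × 1.144 = 17.79 m.
Width = 2Δx = 35.6 m.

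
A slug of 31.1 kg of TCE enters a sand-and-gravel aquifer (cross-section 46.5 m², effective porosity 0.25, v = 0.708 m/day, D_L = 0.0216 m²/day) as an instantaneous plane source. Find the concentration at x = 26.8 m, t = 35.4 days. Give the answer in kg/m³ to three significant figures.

0.322 kg/m³

For an instantaneous plane source, C(x,t) = M/(n_e·A·√(4πDt)) · exp(−(x−vt)²/(4Dt)), with n_e·A the pore (flow) area.
Plume center vt = 0.708 × 35.4 = 25.0632 m, so the well at 26.8 m is 1.7368 m downgradient of the peak.
√(4πDt) = 3.100 m, giving peak height M/(n_e·A·√(4πDt)) = 31.1/(0.25 × 46.5 × 3.100) = 0.8630 kg/m³.
(x−vt)²/(4Dt) = (1.7368)²/(4 × 0.0216 × 35.4) = 0.9862; exp(−0.9862) = 0.3730.
C = 0.8630 × 0.3730 = 0.322 kg/m³.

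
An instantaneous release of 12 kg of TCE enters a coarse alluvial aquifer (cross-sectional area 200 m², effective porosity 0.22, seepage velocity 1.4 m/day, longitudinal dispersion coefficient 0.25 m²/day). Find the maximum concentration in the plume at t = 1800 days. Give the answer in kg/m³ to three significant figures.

0.00363 kg/m³

The peak of an instantaneous 1D plume sits at x = vt; there the Gaussian factor is 1 and C_max = M/(n_e·A·√(4πDt)), where n_e·A is the pore area the mass is dissolved in.
√(4πDt) = √(4π × 0.25 × 1800) = 75.20 m, so C_max = 12/(0.22 × 200 × 75.20) = 0.00363 kg/m³.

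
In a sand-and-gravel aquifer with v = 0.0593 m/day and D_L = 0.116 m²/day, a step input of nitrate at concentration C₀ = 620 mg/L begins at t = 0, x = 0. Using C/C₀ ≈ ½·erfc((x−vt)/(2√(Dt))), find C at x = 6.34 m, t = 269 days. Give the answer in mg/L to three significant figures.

551 mg/L

For a continuous step input, C/C₀ ≈ ½·erfc((x−vt)/(2√(Dt))).
vt = 0.0593 × 269 = 15.9517 m and 2√(Dt) = 2√(0.116 × 269) = 11.17 m.
Argument (x−vt)/(2√(Dt)) = (6.34 − 15.9517)/11.17 = -0.8605; ½·erfc(-0.8605) = 0.8882.
C = 620 × 0.8882 = 551 mg/L.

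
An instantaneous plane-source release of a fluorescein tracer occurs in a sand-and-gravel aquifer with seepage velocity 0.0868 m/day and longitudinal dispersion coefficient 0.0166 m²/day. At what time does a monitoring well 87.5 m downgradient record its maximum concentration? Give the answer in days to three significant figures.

1010 days

For the 1D instantaneous-source solution, setting ∂C/∂t = 0 at fixed x gives v²t² + 2Dt − x² = 0, so t = (√(D² + v²x²) − D)/v².
√(D² + v²x²) = √(0.0166² + 0.0868² × 87.5²) = 7.595; v² = 0.00753424.
t = (7.595 − 0.0166)/0.00753424 = 1010 days (vs. the pure-advection estimate x/v = 1010 d).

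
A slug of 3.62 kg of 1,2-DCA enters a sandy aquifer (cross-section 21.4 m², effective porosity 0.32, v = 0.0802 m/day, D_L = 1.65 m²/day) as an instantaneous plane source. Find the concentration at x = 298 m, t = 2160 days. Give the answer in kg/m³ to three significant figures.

For an instantaneous plane source, C(x,t) = M/(n_e·A·√(4πDt)) · exp(−(x−vt)²/(4Dt)), with n_e·A the pore (flow) area.
Plume center vt = 0.0802 × 2160 = 173.232 m, so the well at 298 m is 124.768 m downgradient of the peak.
√(4πDt) = 211.6 m, giving peak height M/(n_e·A·√(4πDt)) = 3.62/(0.32 × 21.4 × 211.6) = 0.002498 kg/m³.
(x−vt)²/(4Dt) = (124.768)²/(4 × 1.65 × 2160) = 1.092; exp(−1.092) = 0.3355.
C = 0.002498 × 0.3355 = 0.000838 kg/m³.

0.000838 kg/m³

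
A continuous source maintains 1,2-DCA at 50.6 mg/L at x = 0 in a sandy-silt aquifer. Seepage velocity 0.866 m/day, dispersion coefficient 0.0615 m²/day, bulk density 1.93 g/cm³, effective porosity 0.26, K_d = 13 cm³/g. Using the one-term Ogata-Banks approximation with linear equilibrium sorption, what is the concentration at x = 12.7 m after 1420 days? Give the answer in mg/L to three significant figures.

24.0 mg/L

Retardation factor R = 1 + ρ_b·K_d/n = 1 + 1.93 × 13/0.26 = 97.50.
Sorption retards both mechanisms: v_R = v/R = 0.008882 m/day, D_R = D/R = 0.0006308 m²/day.
v_R·t = 0.008882 × 1420 = 12.61244 m; 2√(D_R t) = 1.893 m; argument = (12.7 − 12.61244)/1.893 = 0.04625.
C = C₀ × ½·erfc(0.04625) = 50.6 × 0.4739 = 24.0 mg/L.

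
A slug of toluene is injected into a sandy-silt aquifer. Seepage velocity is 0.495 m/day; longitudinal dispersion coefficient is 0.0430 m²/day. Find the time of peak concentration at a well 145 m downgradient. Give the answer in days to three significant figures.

For the 1D instantaneous-source solution, setting ∂C/∂t = 0 at fixed x gives v²t² + 2Dt − x² = 0, so t = (√(D² + v²x²) − D)/v².
√(D² + v²x²) = √(0.0430² + 0.495² × 145²) = 71.78; v² = 0.245025.
t = (71.78 − 0.0430)/0.245025 = 293 days (vs. the pure-advection estimate x/v = 293 d).

293 days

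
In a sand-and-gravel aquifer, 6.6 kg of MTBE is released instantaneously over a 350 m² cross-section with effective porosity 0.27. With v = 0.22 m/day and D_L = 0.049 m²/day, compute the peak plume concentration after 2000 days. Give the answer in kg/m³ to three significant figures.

The peak of an instantaneous 1D plume sits at x = vt; there the Gaussian factor is 1 and C_max = M/(n_e·A·√(4πDt)), where n_e·A is the pore area the mass is dissolved in.
√(4πDt) = √(4π × 0.049 × 2000) = 35.09 m, so C_max = 6.6/(0.27 × 350 × 35.09) = 0.00199 kg/m³.

0.00199 kg/m³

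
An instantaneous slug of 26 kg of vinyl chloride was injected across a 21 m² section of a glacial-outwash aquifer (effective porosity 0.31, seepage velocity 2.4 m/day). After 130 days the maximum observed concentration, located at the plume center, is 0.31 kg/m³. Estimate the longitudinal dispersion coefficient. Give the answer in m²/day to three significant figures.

At the plume center C_max = M/(n_e·A·√(4πDt)), so D = M²/(4πt·(n_e·A·C_max)²).
n_e·A·C_max = 0.31 × 21 × 0.31 = 2.018 kg/m.
D = 26²/(4π × 130 × 2.018²) = 0.102 m²/day.

0.102 m²/day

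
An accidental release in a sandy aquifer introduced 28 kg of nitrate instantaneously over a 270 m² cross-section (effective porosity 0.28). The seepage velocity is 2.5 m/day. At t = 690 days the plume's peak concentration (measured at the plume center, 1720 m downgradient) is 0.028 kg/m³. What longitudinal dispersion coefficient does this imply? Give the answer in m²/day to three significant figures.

At the plume center C_max = M/(n_e·A·√(4πDt)), so D = M²/(4πt·(n_e·A·C_max)²).
n_e·A·C_max = 0.28 × 270 × 0.028 = 2.117 kg/m.
D = 28²/(4π × 690 × 2.117²) = 0.0202 m²/day.

0.0202 m²/day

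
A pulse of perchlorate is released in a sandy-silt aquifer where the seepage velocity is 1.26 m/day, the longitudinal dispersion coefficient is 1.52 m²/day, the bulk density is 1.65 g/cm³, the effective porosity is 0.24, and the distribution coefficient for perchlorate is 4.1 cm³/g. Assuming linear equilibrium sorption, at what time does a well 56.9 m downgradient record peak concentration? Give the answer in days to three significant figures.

Retardation factor R = 1 + ρ_b·K_d/n = 1 + 1.65 × 4.1/0.24 = 29.19.
Sorption retards both mechanisms: v_R = v/R = 0.04317 m/day, D_R = D/R = 0.05207 m²/day.
Peak time from v_R²t² + 2D_R t − x² = 0: t = (√(D_R² + v_R²x²) − D_R)/v_R².
√(D_R² + v_R²x²) = √(0.05207² + 0.04317² × 56.9²) = 2.457; v_R² = 0.001864.
t = (2.457 − 0.05207)/0.001864 = 1290 days.

1290 days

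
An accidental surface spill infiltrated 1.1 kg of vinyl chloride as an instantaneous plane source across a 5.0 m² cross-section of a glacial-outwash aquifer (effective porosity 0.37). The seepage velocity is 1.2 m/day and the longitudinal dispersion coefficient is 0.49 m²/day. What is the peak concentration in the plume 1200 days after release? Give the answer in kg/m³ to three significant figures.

The peak of an instantaneous 1D plume sits at x = vt; there the Gaussian factor is 1 and C_max = M/(n_e·A·√(4πDt)), where n_e·A is the pore area the mass is dissolved in.
√(4πDt) = √(4π × 0.49 × 1200) = 85.96 m, so C_max = 1.1/(0.37 × 5.0 × 85.96) = 0.00692 kg/m³.

0.00692 kg/m³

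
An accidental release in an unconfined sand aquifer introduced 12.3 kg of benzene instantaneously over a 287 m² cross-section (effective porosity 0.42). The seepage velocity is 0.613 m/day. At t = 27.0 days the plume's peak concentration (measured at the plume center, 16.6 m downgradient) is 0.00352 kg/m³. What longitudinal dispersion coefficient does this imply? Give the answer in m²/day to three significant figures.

2.48 m²/day

At the plume center C_max = M/(n_e·A·√(4πDt)), so D = M²/(4πt·(n_e·A·C_max)²).
n_e·A·C_max = 0.42 × 287 × 0.00352 = 0.4243 kg/m.
D = 12.3²/(4π × 27.0 × 0.4243²) = 2.48 m²/day.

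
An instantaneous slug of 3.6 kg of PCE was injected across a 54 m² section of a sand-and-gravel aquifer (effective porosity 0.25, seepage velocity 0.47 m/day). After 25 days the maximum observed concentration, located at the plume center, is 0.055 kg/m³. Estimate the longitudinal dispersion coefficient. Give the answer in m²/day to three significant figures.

At the plume center C_max = M/(n_e·A·√(4πDt)), so D = M²/(4πt·(n_e·A·C_max)²).
n_e·A·C_max = 0.25 × 54 × 0.055 = 0.7425 kg/m.
D = 3.6²/(4π × 25 × 0.7425²) = 0.0748 m²/day.

0.0748 m²/day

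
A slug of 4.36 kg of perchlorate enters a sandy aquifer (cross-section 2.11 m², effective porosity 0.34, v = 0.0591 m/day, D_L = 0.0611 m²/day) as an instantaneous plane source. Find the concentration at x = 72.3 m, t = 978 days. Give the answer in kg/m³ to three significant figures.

For an instantaneous plane source, C(x,t) = M/(n_e·A·√(4πDt)) · exp(−(x−vt)²/(4Dt)), with n_e·A the pore (flow) area.
Plume center vt = 0.0591 × 978 = 57.7998 m, so the well at 72.3 m is 14.5002 m downgradient of the peak.
√(4πDt) = 27.40 m, giving peak height M/(n_e·A·√(4πDt)) = 4.36/(0.34 × 2.11 × 27.40) = 0.2218 kg/m³.
(x−vt)²/(4Dt) = (14.5002)²/(4 × 0.0611 × 978) = 0.8796; exp(−0.8796) = 0.4149.
C = 0.2218 × 0.4149 = 0.0920 kg/m³.

0.0920 kg/m³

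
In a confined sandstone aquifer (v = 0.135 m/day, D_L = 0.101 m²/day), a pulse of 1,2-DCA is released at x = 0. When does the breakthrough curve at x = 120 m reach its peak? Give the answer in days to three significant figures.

883 days

For the 1D instantaneous-source solution, setting ∂C/∂t = 0 at fixed x gives v²t² + 2Dt − x² = 0, so t = (√(D² + v²x²) − D)/v².
√(D² + v²x²) = √(0.101² + 0.135² × 120²) = 16.20; v² = 0.018225.
t = (16.20 − 0.101)/0.018225 = 883 days (vs. the pure-advection estimate x/v = 889 d).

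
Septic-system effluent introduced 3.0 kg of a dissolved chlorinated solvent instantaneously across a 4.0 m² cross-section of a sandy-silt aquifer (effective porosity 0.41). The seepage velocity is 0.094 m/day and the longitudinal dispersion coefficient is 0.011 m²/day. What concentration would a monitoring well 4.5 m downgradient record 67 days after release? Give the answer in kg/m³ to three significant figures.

0.201 kg/m³

For an instantaneous plane source, C(x,t) = M/(n_e·A·√(4πDt)) · exp(−(x−vt)²/(4Dt)), with n_e·A the pore (flow) area.
Plume center vt = 0.094 × 67 = 6.298 m, so the well at 4.5 m is 1.798 m upgradient of the peak.
√(4πDt) = 3.043 m, giving peak height M/(n_e·A·√(4πDt)) = 3.0/(0.41 × 4.0 × 3.043) = 0.6011 kg/m³.
(x−vt)²/(4Dt) = (-1.798)²/(4 × 0.011 × 67) = 1.097; exp(−1.097) = 0.3339.
C = 0.6011 × 0.3339 = 0.201 kg/m³.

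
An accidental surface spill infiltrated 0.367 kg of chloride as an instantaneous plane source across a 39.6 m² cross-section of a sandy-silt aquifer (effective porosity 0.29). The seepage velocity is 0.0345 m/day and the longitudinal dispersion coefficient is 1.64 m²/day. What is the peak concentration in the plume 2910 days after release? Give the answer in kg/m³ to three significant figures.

0.000130 kg/m³

The peak of an instantaneous 1D plume sits at x = vt; there the Gaussian factor is 1 and C_max = M/(n_e·A·√(4πDt)), where n_e·A is the pore area the mass is dissolved in.
√(4πDt) = √(4π × 1.64 × 2910) = 244.9 m, so C_max = 0.367/(0.29 × 39.6 × 244.9) = 0.000130 kg/m³.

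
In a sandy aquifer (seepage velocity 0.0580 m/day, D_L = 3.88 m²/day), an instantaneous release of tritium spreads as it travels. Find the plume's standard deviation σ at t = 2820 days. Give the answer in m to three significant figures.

148 m

Dispersive spreading gives a Gaussian with σ² = 2Dt; advection only shifts the center.
σ = √(2 × 3.88 × 2820) = 148 m.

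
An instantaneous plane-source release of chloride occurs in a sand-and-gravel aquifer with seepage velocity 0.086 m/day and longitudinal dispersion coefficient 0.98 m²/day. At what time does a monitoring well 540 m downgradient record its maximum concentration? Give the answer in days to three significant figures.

For the 1D instantaneous-source solution, setting ∂C/∂t = 0 at fixed x gives v²t² + 2Dt − x² = 0, so t = (√(D² + v²x²) − D)/v².
√(D² + v²x²) = √(0.98² + 0.086² × 540²) = 46.45; v² = 0.007396.
t = (46.45 − 0.98)/0.007396 = 6150 days (vs. the pure-advection estimate x/v = 6280 d).

6150 days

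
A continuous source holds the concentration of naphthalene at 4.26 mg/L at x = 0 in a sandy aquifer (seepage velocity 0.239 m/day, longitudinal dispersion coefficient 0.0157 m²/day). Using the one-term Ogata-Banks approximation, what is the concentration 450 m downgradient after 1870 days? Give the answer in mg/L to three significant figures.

For a continuous step input, C/C₀ ≈ ½·erfc((x−vt)/(2√(Dt))).
vt = 0.239 × 1870 = 446.93 m and 2√(Dt) = 2√(0.0157 × 1870) = 10.84 m.
Argument (x−vt)/(2√(Dt)) = (450 − 446.93)/10.84 = 0.2832; ½·erfc(0.2832) = 0.3444.
C = 4.26 × 0.3444 = 1.47 mg/L.

1.47 mg/L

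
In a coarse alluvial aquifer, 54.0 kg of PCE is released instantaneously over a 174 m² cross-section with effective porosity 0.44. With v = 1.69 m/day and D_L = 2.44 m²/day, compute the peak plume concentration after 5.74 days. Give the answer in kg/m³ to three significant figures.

0.0532 kg/m³

The peak of an instantaneous 1D plume sits at x = vt; there the Gaussian factor is 1 and C_max = M/(n_e·A·√(4πDt)), where n_e·A is the pore area the mass is dissolved in.
√(4πDt) = √(4π × 2.44 × 5.74) = 13.27 m, so C_max = 54.0/(0.44 × 174 × 13.27) = 0.0532 kg/m³.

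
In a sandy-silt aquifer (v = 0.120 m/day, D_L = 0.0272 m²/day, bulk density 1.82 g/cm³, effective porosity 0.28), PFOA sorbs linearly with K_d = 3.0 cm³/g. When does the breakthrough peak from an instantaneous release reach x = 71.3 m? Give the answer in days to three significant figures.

12100 days

Retardation factor R = 1 + ρ_b·K_d/n = 1 + 1.82 × 3.0/0.28 = 20.50.
Sorption retards both mechanisms: v_R = v/R = 0.005854 m/day, D_R = D/R = 0.001327 m²/day.
Peak time from v_R²t² + 2D_R t − x² = 0: t = (√(D_R² + v_R²x²) − D_R)/v_R².
√(D_R² + v_R²x²) = √(0.001327² + 0.005854² × 71.3²) = 0.4174; v_R² = 3.427e-05.
t = (0.4174 − 0.001327)/3.427e-05 = 12100 days.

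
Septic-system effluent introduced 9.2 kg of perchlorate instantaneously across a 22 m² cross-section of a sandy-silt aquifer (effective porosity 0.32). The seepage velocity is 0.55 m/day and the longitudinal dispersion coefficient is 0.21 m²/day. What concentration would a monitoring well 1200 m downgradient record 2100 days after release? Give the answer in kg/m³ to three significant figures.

0.00557 kg/m³

For an instantaneous plane source, C(x,t) = M/(n_e·A·√(4πDt)) · exp(−(x−vt)²/(4Dt)), with n_e·A the pore (flow) area.
Plume center vt = 0.55 × 2100 = 1155 m, so the well at 1200 m is 45 m downgradient of the peak.
√(4πDt) = 74.44 m, giving peak height M/(n_e·A·√(4πDt)) = 9.2/(0.32 × 22 × 74.44) = 0.01756 kg/m³.
(x−vt)²/(4Dt) = (45)²/(4 × 0.21 × 2100) = 1.148; exp(−1.148) = 0.3173.
C = 0.01756 × 0.3173 = 0.00557 kg/m³.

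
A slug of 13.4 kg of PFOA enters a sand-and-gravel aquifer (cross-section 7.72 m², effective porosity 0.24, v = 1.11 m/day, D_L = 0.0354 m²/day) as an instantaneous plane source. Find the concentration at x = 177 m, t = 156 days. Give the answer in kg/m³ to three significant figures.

0.445 kg/m³

For an instantaneous plane source, C(x,t) = M/(n_e·A·√(4πDt)) · exp(−(x−vt)²/(4Dt)), with n_e·A the pore (flow) area.
Plume center vt = 1.11 × 156 = 173.16 m, so the well at 177 m is 3.84 m downgradient of the peak.
√(4πDt) = 8.330 m, giving peak height M/(n_e·A·√(4πDt)) = 13.4/(0.24 × 7.72 × 8.330) = 0.8682 kg/m³.
(x−vt)²/(4Dt) = (3.84)²/(4 × 0.0354 × 156) = 0.6675; exp(−0.6675) = 0.5130.
C = 0.8682 × 0.5130 = 0.445 kg/m³.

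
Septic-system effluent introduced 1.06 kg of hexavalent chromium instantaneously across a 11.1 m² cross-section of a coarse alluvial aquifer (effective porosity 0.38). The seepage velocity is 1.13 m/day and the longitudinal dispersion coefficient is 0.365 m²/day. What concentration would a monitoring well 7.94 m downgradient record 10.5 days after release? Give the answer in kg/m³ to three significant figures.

0.0133 kg/m³

For an instantaneous plane source, C(x,t) = M/(n_e·A·√(4πDt)) · exp(−(x−vt)²/(4Dt)), with n_e·A the pore (flow) area.
Plume center vt = 1.13 × 10.5 = 11.865 m, so the well at 7.94 m is 3.925 m upgradient of the peak.
√(4πDt) = 6.940 m, giving peak height M/(n_e·A·√(4πDt)) = 1.06/(0.38 × 11.1 × 6.940) = 0.03621 kg/m³.
(x−vt)²/(4Dt) = (-3.925)²/(4 × 0.365 × 10.5) = 1.005; exp(−1.005) = 0.3660.
C = 0.03621 × 0.3660 = 0.0133 kg/m³.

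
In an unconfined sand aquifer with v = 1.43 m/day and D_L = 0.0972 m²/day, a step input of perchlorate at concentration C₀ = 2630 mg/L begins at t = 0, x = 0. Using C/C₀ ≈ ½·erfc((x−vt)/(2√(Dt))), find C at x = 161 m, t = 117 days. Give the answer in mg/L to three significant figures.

For a continuous step input, C/C₀ ≈ ½·erfc((x−vt)/(2√(Dt))).
vt = 1.43 × 117 = 167.31 m and 2√(Dt) = 2√(0.0972 × 117) = 6.745 m.
Argument (x−vt)/(2√(Dt)) = (161 − 167.31)/6.745 = -0.9355; ½·erfc(-0.9355) = 0.9071.
C = 2630 × 0.9071 = 2390 mg/L.

2390 mg/L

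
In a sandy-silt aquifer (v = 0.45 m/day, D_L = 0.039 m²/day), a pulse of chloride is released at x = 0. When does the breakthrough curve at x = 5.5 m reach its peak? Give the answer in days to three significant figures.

For the 1D instantaneous-source solution, setting ∂C/∂t = 0 at fixed x gives v²t² + 2Dt − x² = 0, so t = (√(D² + v²x²) − D)/v².
√(D² + v²x²) = √(0.039² + 0.45² × 5.5²) = 2.475; v² = 0.2025.
t = (2.475 − 0.039)/0.2025 = 12.0 days (vs. the pure-advection estimate x/v = 12.2 d).

12.0 days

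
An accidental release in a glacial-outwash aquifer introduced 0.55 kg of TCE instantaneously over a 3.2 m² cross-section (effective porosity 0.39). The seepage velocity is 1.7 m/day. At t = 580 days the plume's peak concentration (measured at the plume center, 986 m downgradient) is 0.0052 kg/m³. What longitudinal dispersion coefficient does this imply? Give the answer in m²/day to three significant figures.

At the plume center C_max = M/(n_e·A·√(4πDt)), so D = M²/(4πt·(n_e·A·C_max)²).
n_e·A·C_max = 0.39 × 3.2 × 0.0052 = 0.006490 kg/m.
D = 0.55²/(4π × 580 × 0.006490²) = 0.985 m²/day.

0.985 m²/day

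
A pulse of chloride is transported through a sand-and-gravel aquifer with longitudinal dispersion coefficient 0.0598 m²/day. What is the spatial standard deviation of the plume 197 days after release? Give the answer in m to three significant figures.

4.85 m

Dispersive spreading gives a Gaussian with σ² = 2Dt; advection only shifts the center.
σ = √(2 × 0.0598 × 197) = 4.85 m.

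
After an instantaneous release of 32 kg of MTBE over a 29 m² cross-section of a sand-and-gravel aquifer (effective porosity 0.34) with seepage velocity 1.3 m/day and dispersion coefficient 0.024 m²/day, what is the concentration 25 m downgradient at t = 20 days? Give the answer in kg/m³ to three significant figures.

0.785 kg/m³

For an instantaneous plane source, C(x,t) = M/(n_e·A·√(4πDt)) · exp(−(x−vt)²/(4Dt)), with n_e·A the pore (flow) area.
Plume center vt = 1.3 × 20 = 26 m, so the well at 25 m is 1 m upgradient of the peak.
√(4πDt) = 2.456 m, giving peak height M/(n_e·A·√(4πDt)) = 32/(0.34 × 29 × 2.456) = 1.321 kg/m³.
(x−vt)²/(4Dt) = (-1)²/(4 × 0.024 × 20) = 0.5208; exp(−0.5208) = 0.5940.
C = 1.321 × 0.5940 = 0.785 kg/m³.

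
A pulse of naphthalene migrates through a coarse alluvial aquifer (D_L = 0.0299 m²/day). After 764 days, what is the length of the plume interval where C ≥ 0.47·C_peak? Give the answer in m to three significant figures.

The plume is Gaussian with σ = √(2Dt) = √(2 × 0.0299 × 764) = 6.759 m.
C/C_peak = exp(−Δx²/(2σ²)) = 0.47 ⇒ Δx = σ·√(−2 ln 0.47) = 6.759 × 1.229 = 8.307 m.
Width = 2Δx = 16.6 m.

16.6 m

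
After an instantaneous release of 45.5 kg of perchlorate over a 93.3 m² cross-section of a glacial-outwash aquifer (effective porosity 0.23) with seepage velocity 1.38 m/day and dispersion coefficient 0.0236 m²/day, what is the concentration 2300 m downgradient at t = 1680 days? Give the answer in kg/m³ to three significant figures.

For an instantaneous plane source, C(x,t) = M/(n_e·A·√(4πDt)) · exp(−(x−vt)²/(4Dt)), with n_e·A the pore (flow) area.
Plume center vt = 1.38 × 1680 = 2318.4 m, so the well at 2300 m is 18.4 m upgradient of the peak.
√(4πDt) = 22.32 m, giving peak height M/(n_e·A·√(4πDt)) = 45.5/(0.23 × 93.3 × 22.32) = 0.09500 kg/m³.
(x−vt)²/(4Dt) = (-18.4)²/(4 × 0.0236 × 1680) = 2.135; exp(−2.135) = 0.1182.
C = 0.09500 × 0.1182 = 0.0112 kg/m³.

0.0112 kg/m³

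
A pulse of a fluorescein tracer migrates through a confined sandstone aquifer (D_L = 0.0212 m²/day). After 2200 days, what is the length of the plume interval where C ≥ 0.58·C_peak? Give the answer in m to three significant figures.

20.2 m

The plume is Gaussian with σ = √(2Dt) = √(2 × 0.0212 × 2200) = 9.658 m.
C/C_peak = exp(−Δx²/(2σ²)) = 0.58 ⇒ Δx = σ·√(−2 ln 0.58) = 9.658 × 1.044 = 10.08 m.
Width = 2Δx = 20.2 m.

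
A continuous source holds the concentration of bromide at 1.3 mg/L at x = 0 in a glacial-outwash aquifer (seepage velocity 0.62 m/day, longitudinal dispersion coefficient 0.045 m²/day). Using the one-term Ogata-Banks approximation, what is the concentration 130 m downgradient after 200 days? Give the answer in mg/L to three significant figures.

For a continuous step input, C/C₀ ≈ ½·erfc((x−vt)/(2√(Dt))).
vt = 0.62 × 200 = 124 m and 2√(Dt) = 2√(0.045 × 200) = 6.000 m.
Argument (x−vt)/(2√(Dt)) = (130 − 124)/6.000 = 1.000; ½·erfc(1.000) = 0.07865.
C = 1.3 × 0.07865 = 0.102 mg/L.

0.102 mg/L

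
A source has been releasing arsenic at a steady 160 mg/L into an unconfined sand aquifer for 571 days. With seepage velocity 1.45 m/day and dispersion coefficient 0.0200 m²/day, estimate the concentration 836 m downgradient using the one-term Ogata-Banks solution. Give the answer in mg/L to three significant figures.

For a continuous step input, C/C₀ ≈ ½·erfc((x−vt)/(2√(Dt))).
vt = 1.45 × 571 = 827.95 m and 2√(Dt) = 2√(0.0200 × 571) = 6.759 m.
Argument (x−vt)/(2√(Dt)) = (836 − 827.95)/6.759 = 1.191; ½·erfc(1.191) = 0.04606.
C = 160 × 0.04606 = 7.37 mg/L.

7.37 mg/L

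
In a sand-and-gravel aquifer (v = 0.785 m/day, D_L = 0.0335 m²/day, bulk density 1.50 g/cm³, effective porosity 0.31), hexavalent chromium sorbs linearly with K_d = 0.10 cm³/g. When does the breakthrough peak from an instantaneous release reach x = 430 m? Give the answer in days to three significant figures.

813 days

Retardation factor R = 1 + ρ_b·K_d/n = 1 + 1.50 × 0.10/0.31 = 1.484.
Sorption retards both mechanisms: v_R = v/R = 0.5290 m/day, D_R = D/R = 0.02257 m²/day.
Peak time from v_R²t² + 2D_R t − x² = 0: t = (√(D_R² + v_R²x²) − D_R)/v_R².
√(D_R² + v_R²x²) = √(0.02257² + 0.5290² × 430²) = 227.5; v_R² = 0.2798.
t = (227.5 − 0.02257)/0.2798 = 813 days.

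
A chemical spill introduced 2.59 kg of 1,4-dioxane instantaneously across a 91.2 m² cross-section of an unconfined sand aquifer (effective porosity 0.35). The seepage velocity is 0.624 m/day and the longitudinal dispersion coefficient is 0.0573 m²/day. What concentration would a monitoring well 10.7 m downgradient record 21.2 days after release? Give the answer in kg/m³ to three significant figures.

For an instantaneous plane source, C(x,t) = M/(n_e·A·√(4πDt)) · exp(−(x−vt)²/(4Dt)), with n_e·A the pore (flow) area.
Plume center vt = 0.624 × 21.2 = 13.2288 m, so the well at 10.7 m is 2.5288 m upgradient of the peak.
√(4πDt) = 3.907 m, giving peak height M/(n_e·A·√(4πDt)) = 2.59/(0.35 × 91.2 × 3.907) = 0.02077 kg/m³.
(x−vt)²/(4Dt) = (-2.5288)²/(4 × 0.0573 × 21.2) = 1.316; exp(−1.316) = 0.2682.
C = 0.02077 × 0.2682 = 0.00557 kg/m³.

0.00557 kg/m³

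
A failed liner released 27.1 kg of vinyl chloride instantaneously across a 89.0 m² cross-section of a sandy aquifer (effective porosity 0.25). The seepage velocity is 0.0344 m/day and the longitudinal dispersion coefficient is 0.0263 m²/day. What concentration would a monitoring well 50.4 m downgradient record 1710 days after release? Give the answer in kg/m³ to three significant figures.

For an instantaneous plane source, C(x,t) = M/(n_e·A·√(4πDt)) · exp(−(x−vt)²/(4Dt)), with n_e·A the pore (flow) area.
Plume center vt = 0.0344 × 1710 = 58.824 m, so the well at 50.4 m is 8.424 m upgradient of the peak.
√(4πDt) = 23.77 m, giving peak height M/(n_e·A·√(4πDt)) = 27.1/(0.25 × 89.0 × 23.77) = 0.05124 kg/m³.
(x−vt)²/(4Dt) = (-8.424)²/(4 × 0.0263 × 1710) = 0.3945; exp(−0.3945) = 0.6740.
C = 0.05124 × 0.6740 = 0.0345 kg/m³.

0.0345 kg/m³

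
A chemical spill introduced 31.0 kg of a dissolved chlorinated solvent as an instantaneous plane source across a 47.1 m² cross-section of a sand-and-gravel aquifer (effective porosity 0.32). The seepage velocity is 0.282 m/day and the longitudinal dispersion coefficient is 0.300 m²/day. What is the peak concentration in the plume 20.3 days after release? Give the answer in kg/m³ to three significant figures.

0.235 kg/m³

The peak of an instantaneous 1D plume sits at x = vt; there the Gaussian factor is 1 and C_max = M/(n_e·A·√(4πDt)), where n_e·A is the pore area the mass is dissolved in.
√(4πDt) = √(4π × 0.300 × 20.3) = 8.748 m, so C_max = 31.0/(0.32 × 47.1 × 8.748) = 0.235 kg/m³.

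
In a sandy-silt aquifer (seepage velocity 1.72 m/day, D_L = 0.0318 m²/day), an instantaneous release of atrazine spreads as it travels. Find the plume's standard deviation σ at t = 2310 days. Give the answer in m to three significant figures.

12.1 m

Dispersive spreading gives a Gaussian with σ² = 2Dt; advection only shifts the center.
σ = √(2 × 0.0318 × 2310) = 12.1 m.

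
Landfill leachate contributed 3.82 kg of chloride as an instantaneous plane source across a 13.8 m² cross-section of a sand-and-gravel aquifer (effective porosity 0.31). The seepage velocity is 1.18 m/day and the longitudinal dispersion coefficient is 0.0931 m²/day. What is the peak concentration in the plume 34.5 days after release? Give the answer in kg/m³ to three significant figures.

The peak of an instantaneous 1D plume sits at x = vt; there the Gaussian factor is 1 and C_max = M/(n_e·A·√(4πDt)), where n_e·A is the pore area the mass is dissolved in.
√(4πDt) = √(4π × 0.0931 × 34.5) = 6.353 m, so C_max = 3.82/(0.31 × 13.8 × 6.353) = 0.141 kg/m³.

0.141 kg/m³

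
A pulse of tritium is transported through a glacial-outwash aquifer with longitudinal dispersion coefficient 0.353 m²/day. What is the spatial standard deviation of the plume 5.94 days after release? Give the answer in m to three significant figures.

Dispersive spreading gives a Gaussian with σ² = 2Dt; advection only shifts the center.
σ = √(2 × 0.353 × 5.94) = 2.05 m.

2.05 m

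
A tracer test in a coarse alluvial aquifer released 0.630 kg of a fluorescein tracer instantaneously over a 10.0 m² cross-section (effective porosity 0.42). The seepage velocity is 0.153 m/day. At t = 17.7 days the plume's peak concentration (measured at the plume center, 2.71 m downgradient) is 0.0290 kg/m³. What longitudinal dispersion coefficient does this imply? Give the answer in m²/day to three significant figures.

At the plume center C_max = M/(n_e·A·√(4πDt)), so D = M²/(4πt·(n_e·A·C_max)²).
n_e·A·C_max = 0.42 × 10.0 × 0.0290 = 0.1218 kg/m.
D = 0.630²/(4π × 17.7 × 0.1218²) = 0.120 m²/day.

0.120 m²/day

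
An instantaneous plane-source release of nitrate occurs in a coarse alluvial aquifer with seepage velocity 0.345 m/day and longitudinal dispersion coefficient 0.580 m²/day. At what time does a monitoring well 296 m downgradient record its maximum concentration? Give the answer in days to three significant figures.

853 days

For the 1D instantaneous-source solution, setting ∂C/∂t = 0 at fixed x gives v²t² + 2Dt − x² = 0, so t = (√(D² + v²x²) − D)/v².
√(D² + v²x²) = √(0.580² + 0.345² × 296²) = 102.1; v² = 0.119025.
t = (102.1 − 0.580)/0.119025 = 853 days (vs. the pure-advection estimate x/v = 858 d).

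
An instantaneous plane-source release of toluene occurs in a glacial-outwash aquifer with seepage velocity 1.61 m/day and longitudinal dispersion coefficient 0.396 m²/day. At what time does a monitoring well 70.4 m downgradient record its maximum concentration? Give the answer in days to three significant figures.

For the 1D instantaneous-source solution, setting ∂C/∂t = 0 at fixed x gives v²t² + 2Dt − x² = 0, so t = (√(D² + v²x²) − D)/v².
√(D² + v²x²) = √(0.396² + 1.61² × 70.4²) = 113.3; v² = 2.5921.
t = (113.3 − 0.396)/2.5921 = 43.6 days (vs. the pure-advection estimate x/v = 43.7 d).

43.6 days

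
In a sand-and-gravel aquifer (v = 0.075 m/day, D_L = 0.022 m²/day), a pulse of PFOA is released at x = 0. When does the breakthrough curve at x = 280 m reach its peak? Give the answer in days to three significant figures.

For the 1D instantaneous-source solution, setting ∂C/∂t = 0 at fixed x gives v²t² + 2Dt − x² = 0, so t = (√(D² + v²x²) − D)/v².
√(D² + v²x²) = √(0.022² + 0.075² × 280²) = 21.00; v² = 0.005625.
t = (21.00 − 0.022)/0.005625 = 3730 days (vs. the pure-advection estimate x/v = 3730 d).

3730 days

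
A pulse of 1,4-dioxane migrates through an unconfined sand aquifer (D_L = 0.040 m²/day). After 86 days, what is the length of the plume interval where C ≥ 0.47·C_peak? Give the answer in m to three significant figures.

The plume is Gaussian with σ = √(2Dt) = √(2 × 0.040 × 86) = 2.623 m.
C/C_peak = exp(−Δx²/(2σ²)) = 0.47 ⇒ Δx = σ·√(−2 ln 0.47) = 2.623 × 1.229 = 3.224 m.
Width = 2Δx = 6.45 m.

6.45 m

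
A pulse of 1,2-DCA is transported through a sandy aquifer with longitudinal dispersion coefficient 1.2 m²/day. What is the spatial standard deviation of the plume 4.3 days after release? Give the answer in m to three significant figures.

Dispersive spreading gives a Gaussian with σ² = 2Dt; advection only shifts the center.
σ = √(2 × 1.2 × 4.3) = 3.21 m.

3.21 m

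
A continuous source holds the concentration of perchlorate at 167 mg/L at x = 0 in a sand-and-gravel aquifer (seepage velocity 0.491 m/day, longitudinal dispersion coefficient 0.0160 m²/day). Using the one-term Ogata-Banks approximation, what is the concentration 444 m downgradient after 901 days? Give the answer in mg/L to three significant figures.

For a continuous step input, C/C₀ ≈ ½·erfc((x−vt)/(2√(Dt))).
vt = 0.491 × 901 = 442.391 m and 2√(Dt) = 2√(0.0160 × 901) = 7.594 m.
Argument (x−vt)/(2√(Dt)) = (444 − 442.391)/7.594 = 0.2119; ½·erfc(0.2119) = 0.3822.
C = 167 × 0.3822 = 63.8 mg/L.

63.8 mg/L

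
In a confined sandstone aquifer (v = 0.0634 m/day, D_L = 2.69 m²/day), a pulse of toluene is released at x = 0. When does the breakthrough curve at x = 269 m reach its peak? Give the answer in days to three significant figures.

3630 days

For the 1D instantaneous-source solution, setting ∂C/∂t = 0 at fixed x gives v²t² + 2Dt − x² = 0, so t = (√(D² + v²x²) − D)/v².
√(D² + v²x²) = √(2.69² + 0.0634² × 269²) = 17.27; v² = 0.00401956.
t = (17.27 − 2.69)/0.00401956 = 3630 days (vs. the pure-advection estimate x/v = 4240 d).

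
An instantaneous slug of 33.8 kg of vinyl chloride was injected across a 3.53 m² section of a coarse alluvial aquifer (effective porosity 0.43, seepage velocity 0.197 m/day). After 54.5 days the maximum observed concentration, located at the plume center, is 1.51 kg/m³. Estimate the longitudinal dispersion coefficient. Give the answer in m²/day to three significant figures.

0.318 m²/day

At the plume center C_max = M/(n_e·A·√(4πDt)), so D = M²/(4πt·(n_e·A·C_max)²).
n_e·A·C_max = 0.43 × 3.53 × 1.51 = 2.292 kg/m.
D = 33.8²/(4π × 54.5 × 2.292²) = 0.318 m²/day.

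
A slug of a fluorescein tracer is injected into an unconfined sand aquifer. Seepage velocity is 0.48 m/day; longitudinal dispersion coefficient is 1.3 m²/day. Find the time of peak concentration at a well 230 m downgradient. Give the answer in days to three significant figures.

For the 1D instantaneous-source solution, setting ∂C/∂t = 0 at fixed x gives v²t² + 2Dt − x² = 0, so t = (√(D² + v²x²) − D)/v².
√(D² + v²x²) = √(1.3² + 0.48² × 230²) = 110.4; v² = 0.2304.
t = (110.4 − 1.3)/0.2304 = 474 days (vs. the pure-advection estimate x/v = 479 d).

474 days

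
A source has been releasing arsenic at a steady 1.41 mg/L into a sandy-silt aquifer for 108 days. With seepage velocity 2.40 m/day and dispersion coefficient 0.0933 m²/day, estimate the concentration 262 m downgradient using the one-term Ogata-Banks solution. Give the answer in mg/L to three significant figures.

For a continuous step input, C/C₀ ≈ ½·erfc((x−vt)/(2√(Dt))).
vt = 2.40 × 108 = 259.2 m and 2√(Dt) = 2√(0.0933 × 108) = 6.349 m.
Argument (x−vt)/(2√(Dt)) = (262 − 259.2)/6.349 = 0.4410; ½·erfc(0.4410) = 0.2664.
C = 1.41 × 0.2664 = 0.376 mg/L.

0.376 mg/L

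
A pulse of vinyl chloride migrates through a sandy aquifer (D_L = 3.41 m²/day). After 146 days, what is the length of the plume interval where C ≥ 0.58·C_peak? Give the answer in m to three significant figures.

65.9 m

The plume is Gaussian with σ = √(2Dt) = √(2 × 3.41 × 146) = 31.56 m.
C/C_peak = exp(−Δx²/(2σ²)) = 0.58 ⇒ Δx = σ·√(−2 ln 0.58) = 31.56 × 1.044 = 32.95 m.
Width = 2Δx = 65.9 m.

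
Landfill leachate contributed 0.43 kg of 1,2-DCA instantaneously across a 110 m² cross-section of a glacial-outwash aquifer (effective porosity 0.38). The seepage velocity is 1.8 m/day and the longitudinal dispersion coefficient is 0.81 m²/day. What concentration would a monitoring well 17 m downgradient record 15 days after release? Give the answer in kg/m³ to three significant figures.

For an instantaneous plane source, C(x,t) = M/(n_e·A·√(4πDt)) · exp(−(x−vt)²/(4Dt)), with n_e·A the pore (flow) area.
Plume center vt = 1.8 × 15 = 27 m, so the well at 17 m is 10 m upgradient of the peak.
√(4πDt) = 12.36 m, giving peak height M/(n_e·A·√(4πDt)) = 0.43/(0.38 × 110 × 12.36) = 0.0008323 kg/m³.
(x−vt)²/(4Dt) = (-10)²/(4 × 0.81 × 15) = 2.058; exp(−2.058) = 0.1277.
C = 0.0008323 × 0.1277 = 0.000106 kg/m³.

0.000106 kg/m³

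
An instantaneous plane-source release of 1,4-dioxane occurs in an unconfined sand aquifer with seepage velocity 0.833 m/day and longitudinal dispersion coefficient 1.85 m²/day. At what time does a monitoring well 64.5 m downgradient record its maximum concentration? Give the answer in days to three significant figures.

74.8 days

For the 1D instantaneous-source solution, setting ∂C/∂t = 0 at fixed x gives v²t² + 2Dt − x² = 0, so t = (√(D² + v²x²) − D)/v².
√(D² + v²x²) = √(1.85² + 0.833² × 64.5²) = 53.76; v² = 0.693889.
t = (53.76 − 1.85)/0.693889 = 74.8 days (vs. the pure-advection estimate x/v = 77.4 d).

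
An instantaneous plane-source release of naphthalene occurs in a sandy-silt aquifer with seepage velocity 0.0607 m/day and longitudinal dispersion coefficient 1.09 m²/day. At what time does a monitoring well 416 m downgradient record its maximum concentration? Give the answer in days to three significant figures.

For the 1D instantaneous-source solution, setting ∂C/∂t = 0 at fixed x gives v²t² + 2Dt − x² = 0, so t = (√(D² + v²x²) − D)/v².
√(D² + v²x²) = √(1.09² + 0.0607² × 416²) = 25.27; v² = 0.00368449.
t = (25.27 − 1.09)/0.00368449 = 6560 days (vs. the pure-advection estimate x/v = 6850 d).

6560 days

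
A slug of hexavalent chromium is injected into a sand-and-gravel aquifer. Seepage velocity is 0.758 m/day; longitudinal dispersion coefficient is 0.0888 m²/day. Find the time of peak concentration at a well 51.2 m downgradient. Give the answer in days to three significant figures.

For the 1D instantaneous-source solution, setting ∂C/∂t = 0 at fixed x gives v²t² + 2Dt − x² = 0, so t = (√(D² + v²x²) − D)/v².
√(D² + v²x²) = √(0.0888² + 0.758² × 51.2²) = 38.81; v² = 0.574564.
t = (38.81 − 0.0888)/0.574564 = 67.4 days (vs. the pure-advection estimate x/v = 67.5 d).

67.4 days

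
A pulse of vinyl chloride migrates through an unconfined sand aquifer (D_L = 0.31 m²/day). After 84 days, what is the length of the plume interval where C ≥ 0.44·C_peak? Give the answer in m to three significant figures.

The plume is Gaussian with σ = √(2Dt) = √(2 × 0.31 × 84) = 7.217 m.
C/C_peak = exp(−Δx²/(2σ²)) = 0.44 ⇒ Δx = σ·√(−2 ln 0.44) = 7.217 × 1.281 = 9.245 m.
Width = 2Δx = 18.5 m.

18.5 m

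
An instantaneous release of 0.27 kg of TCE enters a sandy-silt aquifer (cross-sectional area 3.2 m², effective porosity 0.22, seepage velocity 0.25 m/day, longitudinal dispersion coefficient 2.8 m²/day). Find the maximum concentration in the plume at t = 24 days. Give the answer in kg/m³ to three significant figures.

0.0132 kg/m³

The peak of an instantaneous 1D plume sits at x = vt; there the Gaussian factor is 1 and C_max = M/(n_e·A·√(4πDt)), where n_e·A is the pore area the mass is dissolved in.
√(4πDt) = √(4π × 2.8 × 24) = 29.06 m, so C_max = 0.27/(0.22 × 3.2 × 29.06) = 0.0132 kg/m³.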